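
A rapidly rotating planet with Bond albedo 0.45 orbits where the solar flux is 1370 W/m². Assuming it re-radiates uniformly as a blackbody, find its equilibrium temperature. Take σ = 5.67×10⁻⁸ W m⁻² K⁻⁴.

Power absorbed = (1−a)S·πR²; power emitted = 4πR²σT⁴. Equating and cancelling πR²:
T = ((1−a)S / 4σ)^(1/4) = (754 / (4 × 5.67×10⁻⁸))^(1/4) = (3.32×10^9)^(1/4).
T = 240 K.

T ≈ 240 K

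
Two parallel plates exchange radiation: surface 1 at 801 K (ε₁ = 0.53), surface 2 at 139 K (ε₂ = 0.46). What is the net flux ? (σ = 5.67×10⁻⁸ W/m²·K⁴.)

q ≈ 7620 W/m²

For two large parallel gray plates, q = σ(T₁⁴ − T₂⁴) / (1/ε₁ + 1/ε₂ − 1).
1/ε₁ + 1/ε₂ − 1 = 1/0.53 + 1/0.46 − 1 = 3.061.
T₁⁴ − T₂⁴ = 4.12×10^11 − 3.73×10^8 = 4.11×10^11 K⁴.
q = 5.67×10⁻⁸ × 4.11×10^11 / 3.061 = 7620 W/m².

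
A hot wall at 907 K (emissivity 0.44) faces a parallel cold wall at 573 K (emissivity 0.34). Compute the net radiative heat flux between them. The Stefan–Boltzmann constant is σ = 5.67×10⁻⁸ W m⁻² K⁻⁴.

For two large parallel gray plates, q = σ(T₁⁴ − T₂⁴) / (1/ε₁ + 1/ε₂ − 1).
1/ε₁ + 1/ε₂ − 1 = 1/0.44 + 1/0.34 − 1 = 4.214.
T₁⁴ − T₂⁴ = 6.77×10^11 − 1.08×10^11 = 5.69×10^11 K⁴.
q = 5.67×10⁻⁸ × 5.69×10^11 / 4.214 = 7660 W/m².

q ≈ 7660 W/m²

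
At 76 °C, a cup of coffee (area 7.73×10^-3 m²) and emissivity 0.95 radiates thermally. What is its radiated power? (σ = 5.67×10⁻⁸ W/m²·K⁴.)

76 °C = 349 K.
Stefan–Boltzmann: P = εσAT⁴ = 0.95 × 5.67×10⁻⁸ × 7.73×10^-3 × (349)⁴ = 0.95 × 5.67×10⁻⁸ × 7.73×10^-3 × 1.48×10^10.
P = 6.18 W.

P ≈ 6.18 W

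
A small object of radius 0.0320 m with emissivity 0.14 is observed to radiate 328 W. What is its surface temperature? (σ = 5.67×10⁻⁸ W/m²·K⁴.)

A = 4πr² = 4π × (0.0320)² = 0.0129 m².
From P = εσAT⁴, T = (P / εσA)^(1/4) = (328 / (0.14 × 5.67×10⁻⁸ × 0.0129))^(1/4).
T = (3.21×10^12)^(1/4) = 1340 K.

T ≈ 1340 K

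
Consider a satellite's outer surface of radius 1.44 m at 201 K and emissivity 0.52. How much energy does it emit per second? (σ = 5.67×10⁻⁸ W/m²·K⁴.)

P ≈ 1250 W

A = 4πr² = 4π × (1.44)² = 26.1 m².
Stefan–Boltzmann: P = εσAT⁴ = 0.52 × 5.67×10⁻⁸ × 26.1 × (201)⁴ = 0.52 × 5.67×10⁻⁸ × 26.1 × 1.63×10^9.
P = 1250 W.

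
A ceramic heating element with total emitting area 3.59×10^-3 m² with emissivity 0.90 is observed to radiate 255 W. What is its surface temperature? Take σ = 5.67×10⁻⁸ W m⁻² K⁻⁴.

T ≈ 1090 K

From P = εσAT⁴, T = (P / εσA)^(1/4) = (255 / (0.90 × 5.67×10⁻⁸ × 3.59×10^-3))^(1/4).
T = (1.39×10^12)^(1/4) = 1090 K.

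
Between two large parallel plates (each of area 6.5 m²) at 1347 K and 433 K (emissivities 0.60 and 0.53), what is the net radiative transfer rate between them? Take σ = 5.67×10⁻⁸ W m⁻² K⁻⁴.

For two large parallel gray plates, q = σ(T₁⁴ − T₂⁴) / (1/ε₁ + 1/ε₂ − 1).
1/ε₁ + 1/ε₂ − 1 = 1/0.60 + 1/0.53 − 1 = 2.553.
T₁⁴ − T₂⁴ = 3.29×10^12 − 3.52×10^10 = 3.26×10^12 K⁴.
q = 5.67×10⁻⁸ × 3.26×10^12 / 2.553 = 72300 W/m².
Q = q·A = 72300 × 6.5 = 4.70×10^5 W.

Q ≈ 4.70×10^5 W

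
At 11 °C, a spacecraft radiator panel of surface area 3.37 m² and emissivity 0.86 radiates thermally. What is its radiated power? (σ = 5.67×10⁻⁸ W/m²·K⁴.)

P ≈ 1070 W

11 °C = 284 K.
P = εσAT⁴ = 0.86 × 5.67×10⁻⁸ × 3.37 × (284)⁴ = 0.86 × 5.67×10⁻⁸ × 3.37 × 6.51×10^9.
P = 1070 W.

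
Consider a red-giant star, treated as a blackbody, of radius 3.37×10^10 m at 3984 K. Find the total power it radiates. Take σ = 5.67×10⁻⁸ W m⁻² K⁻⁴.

P ≈ 2.04×10^29 W

A = 4πr² = 4π × (3.37×10^10)² = 1.43×10^22 m².
P = σAT⁴ = 5.67×10⁻⁸ × 1.43×10^22 × (3984)⁴ = 5.67×10⁻⁸ × 1.43×10^22 × 2.52×10^14.
P = 2.04×10^29 W.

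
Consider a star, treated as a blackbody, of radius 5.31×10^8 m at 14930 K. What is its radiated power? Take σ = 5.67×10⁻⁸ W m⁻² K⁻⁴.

A = 4πr² = 4π × (5.31×10^8)² = 3.54×10^18 m².
P = σAT⁴ = 5.67×10⁻⁸ × 3.54×10^18 × (14930)⁴ = 5.67×10⁻⁸ × 3.54×10^18 × 4.97×10^16.
P = 9.98×10^27 W.

P ≈ 9.98×10^27 W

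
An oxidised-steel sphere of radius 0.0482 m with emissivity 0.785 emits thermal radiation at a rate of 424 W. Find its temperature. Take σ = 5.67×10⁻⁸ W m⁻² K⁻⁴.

A = 4πr² = 4π × (0.0482)² = 0.0292 m².
From P = εσAT⁴, T = (P / εσA)^(1/4) = (424 / (0.785 × 5.67×10⁻⁸ × 0.0292))^(1/4).
T = (3.26×10^11)^(1/4) = 756 K.

T ≈ 756 K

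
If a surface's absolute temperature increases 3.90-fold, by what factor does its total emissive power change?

P ∝ T⁴, so the power scales as (3.90)⁴ = 231.

factor ≈ 231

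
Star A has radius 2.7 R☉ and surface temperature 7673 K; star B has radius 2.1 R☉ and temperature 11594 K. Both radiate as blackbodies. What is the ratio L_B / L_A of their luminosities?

L_B/L_A ≈ 3.15

L = 4πR²σT⁴ ∝ R²T⁴, so L_B/L_A = (2.1/2.7)² × (11594/7673)⁴ = 0.605 × 5.21 = 3.15.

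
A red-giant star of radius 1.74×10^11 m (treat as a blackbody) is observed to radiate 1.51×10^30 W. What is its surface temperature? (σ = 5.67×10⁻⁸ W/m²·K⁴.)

A = 4πr² = 4π × (1.74×10^11)² = 3.80×10^23 m².
From P = σAT⁴, T = (P / σA)^(1/4) = (1.51×10^30 / (5.67×10⁻⁸ × 3.80×10^23))^(1/4).
T = (7.00×10^13)^(1/4) = 2890 K.

T ≈ 2890 K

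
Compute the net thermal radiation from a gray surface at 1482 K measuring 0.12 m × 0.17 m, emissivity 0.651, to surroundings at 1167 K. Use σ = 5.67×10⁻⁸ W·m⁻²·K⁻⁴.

Q ≈ 2240 W

A = 0.12 × 0.17 = 0.0204 m².
Q = εσA(T⁴ − T_s⁴). T⁴ − T_s⁴ = (1482)⁴ − (1167)⁴ = 4.82×10^12 − 1.85×10^12 = 2.97×10^12 K⁴.
Q = 0.651 × 5.67×10⁻⁸ × 0.0204 × 2.97×10^12 = 2240 W.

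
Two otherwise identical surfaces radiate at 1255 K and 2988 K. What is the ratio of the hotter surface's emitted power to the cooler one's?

P ∝ T⁴, so the ratio is (2988/1255)⁴ = (2.381)⁴ = 32.1.

ratio ≈ 32.1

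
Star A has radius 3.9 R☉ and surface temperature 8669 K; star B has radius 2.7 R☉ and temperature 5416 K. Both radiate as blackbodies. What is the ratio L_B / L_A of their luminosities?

L = 4πR²σT⁴ ∝ R²T⁴, so L_B/L_A = (2.7/3.9)² × (5416/8669)⁴ = 0.479 × 0.152 = 0.0730.

L_B/L_A ≈ 0.0730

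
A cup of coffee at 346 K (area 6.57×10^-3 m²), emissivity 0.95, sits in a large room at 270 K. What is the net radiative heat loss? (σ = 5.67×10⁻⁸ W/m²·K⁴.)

Q ≈ 3.19 W

Q = εσA(T⁴ − T_s⁴). T⁴ − T_s⁴ = (346)⁴ − (270)⁴ = 1.43×10^10 − 5.31×10^9 = 9.02×10^9 K⁴.
Q = 0.95 × 5.67×10⁻⁸ × 6.57×10^-3 × 9.02×10^9 = 3.19 W.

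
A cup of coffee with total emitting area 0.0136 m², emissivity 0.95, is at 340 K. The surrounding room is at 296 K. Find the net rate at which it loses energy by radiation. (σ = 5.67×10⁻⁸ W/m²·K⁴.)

Q = εσA(T⁴ − T_s⁴). T⁴ − T_s⁴ = (340)⁴ − (296)⁴ = 1.34×10^10 − 7.68×10^9 = 5.69×10^9 K⁴.
Q = 0.95 × 5.67×10⁻⁸ × 0.0136 × 5.69×10^9 = 4.17 W.

Q ≈ 4.17 W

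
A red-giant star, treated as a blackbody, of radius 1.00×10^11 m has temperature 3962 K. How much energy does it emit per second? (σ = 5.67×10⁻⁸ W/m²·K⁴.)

A = 4πr² = 4π × (1.00×10^11)² = 1.26×10^23 m².
P = σAT⁴ = 5.67×10⁻⁸ × 1.26×10^23 × (3962)⁴ = 5.67×10⁻⁸ × 1.26×10^23 × 2.46×10^14.
P = 1.76×10^30 W.

P ≈ 1.76×10^30 W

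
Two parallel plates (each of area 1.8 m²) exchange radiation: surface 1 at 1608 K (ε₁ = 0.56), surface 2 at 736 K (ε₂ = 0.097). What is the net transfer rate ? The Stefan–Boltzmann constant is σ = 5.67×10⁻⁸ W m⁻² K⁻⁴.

For two large parallel gray plates, q = σ(T₁⁴ − T₂⁴) / (1/ε₁ + 1/ε₂ − 1).
1/ε₁ + 1/ε₂ − 1 = 1/0.56 + 1/0.097 − 1 = 11.09.
T₁⁴ − T₂⁴ = 6.69×10^12 − 2.93×10^11 = 6.39×10^12 K⁴.
q = 5.67×10⁻⁸ × 6.39×10^12 / 11.09 = 32700 W/m².
Q = q·A = 32700 × 1.8 = 58800 W.

Q ≈ 58800 W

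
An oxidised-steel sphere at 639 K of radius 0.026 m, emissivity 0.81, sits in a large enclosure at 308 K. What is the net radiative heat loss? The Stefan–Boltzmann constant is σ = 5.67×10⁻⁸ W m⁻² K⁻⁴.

A = 4πr² = 4π × (0.026)² = 8.49×10^-3 m².
Q = εσA(T⁴ − T_s⁴). T⁴ − T_s⁴ = (639)⁴ − (308)⁴ = 1.67×10^11 − 9.00×10^9 = 1.58×10^11 K⁴.
Q = 0.81 × 5.67×10⁻⁸ × 8.49×10^-3 × 1.58×10^11 = 61.5 W.

Q ≈ 61.5 W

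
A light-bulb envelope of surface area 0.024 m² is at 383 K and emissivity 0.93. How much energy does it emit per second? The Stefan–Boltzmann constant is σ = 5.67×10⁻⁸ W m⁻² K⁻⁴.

P ≈ 27.2 W

P = εσAT⁴ = 0.93 × 5.67×10⁻⁸ × 0.0240 × (383)⁴ = 0.93 × 5.67×10⁻⁸ × 0.0240 × 2.15×10^10.
P = 27.2 W.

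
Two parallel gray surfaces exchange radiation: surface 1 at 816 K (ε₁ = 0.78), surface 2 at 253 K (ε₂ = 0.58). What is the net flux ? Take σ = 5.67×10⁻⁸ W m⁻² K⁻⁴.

q ≈ 12400 W/m²

For two large parallel gray plates, q = σ(T₁⁴ − T₂⁴) / (1/ε₁ + 1/ε₂ − 1).
1/ε₁ + 1/ε₂ − 1 = 1/0.78 + 1/0.58 − 1 = 2.006.
T₁⁴ − T₂⁴ = 4.43×10^11 − 4.10×10^9 = 4.39×10^11 K⁴.
q = 5.67×10⁻⁸ × 4.39×10^11 / 2.006 = 12400 W/m².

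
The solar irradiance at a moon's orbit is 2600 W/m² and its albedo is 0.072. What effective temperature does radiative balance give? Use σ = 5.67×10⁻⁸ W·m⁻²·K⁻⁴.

Power absorbed = (1−a)S·πR²; power emitted = 4πR²σT⁴. Equating and cancelling πR²:
T = ((1−a)S / 4σ)^(1/4) = (2410 / (4 × 5.67×10⁻⁸))^(1/4) = (1.06×10^10)^(1/4).
T = 321 K.

T ≈ 321 K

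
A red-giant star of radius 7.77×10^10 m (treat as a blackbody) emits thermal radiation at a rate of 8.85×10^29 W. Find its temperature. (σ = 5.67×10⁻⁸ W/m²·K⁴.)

A = 4πr² = 4π × (7.77×10^10)² = 7.59×10^22 m².
From P = σAT⁴, T = (P / σA)^(1/4) = (8.85×10^29 / (5.67×10⁻⁸ × 7.59×10^22))^(1/4).
T = (2.06×10^14)^(1/4) = 3790 K.

T ≈ 3790 K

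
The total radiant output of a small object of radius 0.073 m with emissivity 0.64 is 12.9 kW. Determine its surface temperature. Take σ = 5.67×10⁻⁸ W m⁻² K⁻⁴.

T ≈ 1520 K

A = 4πr² = 4π × (0.073)² = 0.0670 m².
From P = εσAT⁴, T = (P / εσA)^(1/4) = (12900 / (0.64 × 5.67×10⁻⁸ × 0.0670))^(1/4).
T = (5.31×10^12)^(1/4) = 1520 K.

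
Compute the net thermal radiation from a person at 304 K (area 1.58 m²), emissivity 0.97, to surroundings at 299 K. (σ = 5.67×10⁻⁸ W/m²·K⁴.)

Q ≈ 47.6 W

Q = εσA(T⁴ − T_s⁴). T⁴ − T_s⁴ = (304)⁴ − (299)⁴ = 8.54×10^9 − 7.99×10^9 = 5.48×10^8 K⁴.
Q = 0.97 × 5.67×10⁻⁸ × 1.58 × 5.48×10^8 = 47.6 W.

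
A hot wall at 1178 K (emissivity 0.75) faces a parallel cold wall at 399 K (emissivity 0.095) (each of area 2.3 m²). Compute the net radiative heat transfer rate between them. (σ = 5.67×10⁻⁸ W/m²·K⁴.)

Q ≈ 22800 W

For two large parallel gray plates, q = σ(T₁⁴ − T₂⁴) / (1/ε₁ + 1/ε₂ − 1).
1/ε₁ + 1/ε₂ − 1 = 1/0.75 + 1/0.095 − 1 = 10.86.
T₁⁴ − T₂⁴ = 1.93×10^12 − 2.53×10^10 = 1.90×10^12 K⁴.
q = 5.67×10⁻⁸ × 1.90×10^12 / 10.86 = 9920 W/m².
Q = q·A = 9920 × 2.3 = 22800 W.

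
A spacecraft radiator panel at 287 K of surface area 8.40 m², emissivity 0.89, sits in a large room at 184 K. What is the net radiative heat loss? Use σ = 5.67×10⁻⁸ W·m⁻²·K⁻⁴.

Q = εσA(T⁴ − T_s⁴). T⁴ − T_s⁴ = (287)⁴ − (184)⁴ = 6.78×10^9 − 1.15×10^9 = 5.64×10^9 K⁴.
Q = 0.89 × 5.67×10⁻⁸ × 8.40 × 5.64×10^9 = 2390 W.

Q ≈ 2390 W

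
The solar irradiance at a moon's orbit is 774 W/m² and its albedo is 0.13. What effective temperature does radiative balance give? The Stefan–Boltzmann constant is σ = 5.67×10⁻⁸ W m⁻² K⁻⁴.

Power absorbed = (1−a)S·πR²; power emitted = 4πR²σT⁴. Equating and cancelling πR²:
T = ((1−a)S / 4σ)^(1/4) = (673 / (4 × 5.67×10⁻⁸))^(1/4) = (2.97×10^9)^(1/4).
T = 233 K.

T ≈ 233 K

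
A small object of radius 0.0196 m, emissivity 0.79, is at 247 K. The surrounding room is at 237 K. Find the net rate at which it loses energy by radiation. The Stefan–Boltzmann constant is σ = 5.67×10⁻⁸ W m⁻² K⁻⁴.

A = 4πr² = 4π × (0.0196)² = 4.83×10^-3 m².
Q = εσA(T⁴ − T_s⁴). T⁴ − T_s⁴ = (247)⁴ − (237)⁴ = 3.72×10^9 − 3.15×10^9 = 5.67×10^8 K⁴.
Q = 0.79 × 5.67×10⁻⁸ × 4.83×10^-3 × 5.67×10^8 = 0.123 W.

Q ≈ 0.123 W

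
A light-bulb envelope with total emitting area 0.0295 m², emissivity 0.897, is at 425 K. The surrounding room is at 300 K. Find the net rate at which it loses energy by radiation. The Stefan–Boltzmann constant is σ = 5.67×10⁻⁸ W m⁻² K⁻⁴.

Q = εσA(T⁴ − T_s⁴). T⁴ − T_s⁴ = (425)⁴ − (300)⁴ = 3.26×10^10 − 8.10×10^9 = 2.45×10^10 K⁴.
Q = 0.897 × 5.67×10⁻⁸ × 0.0295 × 2.45×10^10 = 36.8 W.

Q ≈ 36.8 W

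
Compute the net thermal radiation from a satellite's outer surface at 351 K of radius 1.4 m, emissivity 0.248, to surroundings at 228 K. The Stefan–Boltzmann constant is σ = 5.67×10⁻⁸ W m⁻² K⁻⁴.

A = 4πr² = 4π × (1.4)² = 24.6 m².
Q = εσA(T⁴ − T_s⁴). T⁴ − T_s⁴ = (351)⁴ − (228)⁴ = 1.52×10^10 − 2.70×10^9 = 1.25×10^10 K⁴.
Q = 0.248 × 5.67×10⁻⁸ × 24.6 × 1.25×10^10 = 4320 W.

Q ≈ 4320 W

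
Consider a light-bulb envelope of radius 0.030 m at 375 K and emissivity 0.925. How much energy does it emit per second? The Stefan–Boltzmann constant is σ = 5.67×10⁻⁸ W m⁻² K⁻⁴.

P ≈ 11.7 W

A = 4πr² = 4π × (0.030)² = 0.0113 m².
P = εσAT⁴ = 0.925 × 5.67×10⁻⁸ × 0.0113 × (375)⁴ = 0.925 × 5.67×10⁻⁸ × 0.0113 × 1.98×10^10.
P = 11.7 W.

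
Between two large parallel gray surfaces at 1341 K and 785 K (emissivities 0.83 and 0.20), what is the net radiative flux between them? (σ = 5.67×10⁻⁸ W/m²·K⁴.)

q ≈ 31100 W/m²

For two large parallel gray plates, q = σ(T₁⁴ − T₂⁴) / (1/ε₁ + 1/ε₂ − 1).
1/ε₁ + 1/ε₂ − 1 = 1/0.83 + 1/0.20 − 1 = 5.205.
T₁⁴ − T₂⁴ = 3.23×10^12 − 3.80×10^11 = 2.85×10^12 K⁴.
q = 5.67×10⁻⁸ × 2.85×10^12 / 5.205 = 31100 W/m².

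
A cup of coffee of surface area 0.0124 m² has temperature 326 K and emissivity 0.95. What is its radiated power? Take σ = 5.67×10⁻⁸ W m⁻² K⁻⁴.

Stefan–Boltzmann: P = εσAT⁴ = 0.95 × 5.67×10⁻⁸ × 0.0124 × (326)⁴ = 0.95 × 5.67×10⁻⁸ × 0.0124 × 1.13×10^10.
P = 7.54 W.

P ≈ 7.54 W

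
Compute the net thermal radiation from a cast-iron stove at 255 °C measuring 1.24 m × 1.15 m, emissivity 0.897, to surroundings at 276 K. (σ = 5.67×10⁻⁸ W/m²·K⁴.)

Q ≈ 5220 W

A = 1.24 × 1.15 = 1.43 m².
Convert: 255 °C = 528 K.
Q = εσA(T⁴ − T_s⁴). T⁴ − T_s⁴ = (528)⁴ − (276)⁴ = 7.77×10^10 − 5.80×10^9 = 7.19×10^10 K⁴.
Q = 0.897 × 5.67×10⁻⁸ × 1.43 × 7.19×10^10 = 5220 W.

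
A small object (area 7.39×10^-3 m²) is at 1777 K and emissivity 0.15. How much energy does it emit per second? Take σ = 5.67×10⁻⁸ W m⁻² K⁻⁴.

P ≈ 627 W

Stefan–Boltzmann: P = εσAT⁴ = 0.15 × 5.67×10⁻⁸ × 7.39×10^-3 × (1777)⁴ = 0.15 × 5.67×10⁻⁸ × 7.39×10^-3 × 9.97×10^12.
P = 627 W.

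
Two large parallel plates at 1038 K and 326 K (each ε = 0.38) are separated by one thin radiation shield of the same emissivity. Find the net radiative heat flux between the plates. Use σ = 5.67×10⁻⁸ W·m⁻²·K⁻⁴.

q ≈ 7640 W/m²

Each of the 2 gaps contributes resistance (2/ε − 1) = 2/0.38 − 1 = 4.263; total = 8.526.
q = σ(T₁⁴ − T₂⁴) / 8.526 = 5.67×10⁻⁸ × 1.15×10^12 / 8.526 = 7640 W/m².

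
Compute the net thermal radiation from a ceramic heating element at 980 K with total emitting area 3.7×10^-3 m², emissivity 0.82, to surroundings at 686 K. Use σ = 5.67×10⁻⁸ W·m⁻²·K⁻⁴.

Q = εσA(T⁴ − T_s⁴). T⁴ − T_s⁴ = (980)⁴ − (686)⁴ = 9.22×10^11 − 2.21×10^11 = 7.01×10^11 K⁴.
Q = 0.82 × 5.67×10⁻⁸ × 3.70×10^-3 × 7.01×10^11 = 121 W.

Q ≈ 121 W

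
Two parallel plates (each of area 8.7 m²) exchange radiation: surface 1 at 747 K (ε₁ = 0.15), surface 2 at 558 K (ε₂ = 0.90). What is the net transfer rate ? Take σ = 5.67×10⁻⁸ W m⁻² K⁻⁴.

For two large parallel gray plates, q = σ(T₁⁴ − T₂⁴) / (1/ε₁ + 1/ε₂ − 1).
1/ε₁ + 1/ε₂ − 1 = 1/0.15 + 1/0.90 − 1 = 6.778.
T₁⁴ − T₂⁴ = 3.11×10^11 − 9.69×10^10 = 2.14×10^11 K⁴.
q = 5.67×10⁻⁸ × 2.14×10^11 / 6.778 = 1790 W/m².
Q = q·A = 1790 × 8.7 = 15600 W.

Q ≈ 15600 W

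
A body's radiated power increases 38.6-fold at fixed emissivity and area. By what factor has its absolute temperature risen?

factor ≈ 2.49

P ∝ T⁴ ⇒ T ∝ P^(1/4), so T scales by (38.6)^(1/4) = 2.49.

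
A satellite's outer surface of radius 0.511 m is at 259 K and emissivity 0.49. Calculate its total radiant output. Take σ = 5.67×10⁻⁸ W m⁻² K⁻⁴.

A = 4πr² = 4π × (0.511)² = 3.28 m².
Stefan–Boltzmann: P = εσAT⁴ = 0.49 × 5.67×10⁻⁸ × 3.28 × (259)⁴ = 0.49 × 5.67×10⁻⁸ × 3.28 × 4.50×10^9.
P = 410 W.

P ≈ 410 W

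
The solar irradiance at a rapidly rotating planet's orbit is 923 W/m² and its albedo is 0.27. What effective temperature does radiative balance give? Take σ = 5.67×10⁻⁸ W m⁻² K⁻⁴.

T ≈ 233 K

Power absorbed = (1−a)S·πR²; power emitted = 4πR²σT⁴. Equating and cancelling πR²:
T = ((1−a)S / 4σ)^(1/4) = (674 / (4 × 5.67×10⁻⁸))^(1/4) = (2.97×10^9)^(1/4).
T = 233 K.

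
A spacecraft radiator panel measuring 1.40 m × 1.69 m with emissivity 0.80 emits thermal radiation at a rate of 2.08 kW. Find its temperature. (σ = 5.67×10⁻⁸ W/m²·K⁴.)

T ≈ 373 K

A = 1.40 × 1.69 = 2.37 m².
From P = εσAT⁴, T = (P / εσA)^(1/4) = (2080 / (0.80 × 5.67×10⁻⁸ × 2.37))^(1/4).
T = (1.94×10^10)^(1/4) = 373 K.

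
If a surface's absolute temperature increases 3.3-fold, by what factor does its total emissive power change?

P ∝ T⁴, so the power scales as (3.3)⁴ = 119.

factor ≈ 119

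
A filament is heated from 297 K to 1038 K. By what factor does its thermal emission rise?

P ∝ T⁴, so the ratio is (1038/297)⁴ = (3.495)⁴ = 149.

ratio ≈ 149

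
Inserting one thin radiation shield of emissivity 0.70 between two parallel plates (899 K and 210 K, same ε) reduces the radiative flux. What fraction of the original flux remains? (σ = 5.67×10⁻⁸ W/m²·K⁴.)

With N identical shields there are N+1 = 2 gaps in series, each with the same radiative resistance, so the flux falls to 1/(N+1) of its unshielded value.

ratio ≈ 0.500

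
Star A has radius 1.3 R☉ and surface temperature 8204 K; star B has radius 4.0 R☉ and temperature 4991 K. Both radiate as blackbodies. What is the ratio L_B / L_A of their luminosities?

L_B/L_A ≈ 1.30

L = 4πR²σT⁴ ∝ R²T⁴, so L_B/L_A = (4.0/1.3)² × (4991/8204)⁴ = 9.47 × 0.137 = 1.30.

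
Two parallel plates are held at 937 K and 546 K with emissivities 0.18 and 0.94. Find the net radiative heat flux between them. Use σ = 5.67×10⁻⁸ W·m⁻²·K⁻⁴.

For two large parallel gray plates, q = σ(T₁⁴ − T₂⁴) / (1/ε₁ + 1/ε₂ − 1).
1/ε₁ + 1/ε₂ − 1 = 1/0.18 + 1/0.94 − 1 = 5.619.
T₁⁴ − T₂⁴ = 7.71×10^11 − 8.89×10^10 = 6.82×10^11 K⁴.
q = 5.67×10⁻⁸ × 6.82×10^11 / 5.619 = 6880 W/m².

q ≈ 6880 W/m²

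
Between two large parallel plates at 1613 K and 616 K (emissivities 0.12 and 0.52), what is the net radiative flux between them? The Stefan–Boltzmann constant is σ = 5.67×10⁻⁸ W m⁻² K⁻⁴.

For two large parallel gray plates, q = σ(T₁⁴ − T₂⁴) / (1/ε₁ + 1/ε₂ − 1).
1/ε₁ + 1/ε₂ − 1 = 1/0.12 + 1/0.52 − 1 = 9.256.
T₁⁴ − T₂⁴ = 6.77×10^12 − 1.44×10^11 = 6.63×10^12 K⁴.
q = 5.67×10⁻⁸ × 6.63×10^12 / 9.256 = 40600 W/m².

q ≈ 40600 W/m²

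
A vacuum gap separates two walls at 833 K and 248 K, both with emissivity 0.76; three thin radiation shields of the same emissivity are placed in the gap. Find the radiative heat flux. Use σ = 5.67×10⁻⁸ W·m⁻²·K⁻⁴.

q ≈ 4150 W/m²

Each of the 4 gaps contributes resistance (2/ε − 1) = 2/0.76 − 1 = 1.632; total = 6.526.
q = σ(T₁⁴ − T₂⁴) / 6.526 = 5.67×10⁻⁸ × 4.78×10^11 / 6.526 = 4150 W/m².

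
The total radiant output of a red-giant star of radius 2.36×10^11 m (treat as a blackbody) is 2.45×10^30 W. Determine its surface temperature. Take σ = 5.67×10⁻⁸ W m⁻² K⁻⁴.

A = 4πr² = 4π × (2.36×10^11)² = 7.00×10^23 m².
From P = σAT⁴, T = (P / σA)^(1/4) = (2.45×10^30 / (5.67×10⁻⁸ × 7.00×10^23))^(1/4).
T = (6.17×10^13)^(1/4) = 2800 K.

T ≈ 2800 K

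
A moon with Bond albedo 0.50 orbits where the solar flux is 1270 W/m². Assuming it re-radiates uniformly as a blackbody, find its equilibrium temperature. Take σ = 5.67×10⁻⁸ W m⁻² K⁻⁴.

T ≈ 230 K

Power absorbed = (1−a)S·πR²; power emitted = 4πR²σT⁴. Equating and cancelling πR²:
T = ((1−a)S / 4σ)^(1/4) = (635 / (4 × 5.67×10⁻⁸))^(1/4) = (2.80×10^9)^(1/4).
T = 230 K.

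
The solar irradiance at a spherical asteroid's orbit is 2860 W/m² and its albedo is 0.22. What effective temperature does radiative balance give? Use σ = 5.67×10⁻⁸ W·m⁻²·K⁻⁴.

T ≈ 315 K

Power absorbed = (1−a)S·πR²; power emitted = 4πR²σT⁴. Equating and cancelling πR²:
T = ((1−a)S / 4σ)^(1/4) = (2230 / (4 × 5.67×10⁻⁸))^(1/4) = (9.84×10^9)^(1/4).
T = 315 K.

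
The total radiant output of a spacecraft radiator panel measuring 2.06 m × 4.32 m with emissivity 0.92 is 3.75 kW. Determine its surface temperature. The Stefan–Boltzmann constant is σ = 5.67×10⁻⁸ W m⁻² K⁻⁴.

T ≈ 300 K

A = 2.06 × 4.32 = 8.90 m².
From P = εσAT⁴, T = (P / εσA)^(1/4) = (3750 / (0.92 × 5.67×10⁻⁸ × 8.90))^(1/4).
T = (8.08×10^9)^(1/4) = 300 K.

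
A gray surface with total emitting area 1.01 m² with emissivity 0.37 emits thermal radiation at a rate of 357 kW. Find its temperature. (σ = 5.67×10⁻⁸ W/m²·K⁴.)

T ≈ 2030 K

From P = εσAT⁴, T = (P / εσA)^(1/4) = (3.57×10^5 / (0.37 × 5.67×10⁻⁸ × 1.01))^(1/4).
T = (1.68×10^13)^(1/4) = 2030 K.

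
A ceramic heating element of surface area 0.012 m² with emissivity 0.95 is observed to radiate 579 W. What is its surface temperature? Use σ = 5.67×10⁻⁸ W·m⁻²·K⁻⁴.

From P = εσAT⁴, T = (P / εσA)^(1/4) = (579 / (0.95 × 5.67×10⁻⁸ × 0.0120))^(1/4).
T = (8.96×10^11)^(1/4) = 973 K.

T ≈ 973 K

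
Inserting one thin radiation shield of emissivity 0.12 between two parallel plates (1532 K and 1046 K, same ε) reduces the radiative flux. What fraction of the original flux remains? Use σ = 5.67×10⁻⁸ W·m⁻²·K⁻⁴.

ratio ≈ 0.500

With N identical shields there are N+1 = 2 gaps in series, each with the same radiative resistance, so the flux falls to 1/(N+1) of its unshielded value.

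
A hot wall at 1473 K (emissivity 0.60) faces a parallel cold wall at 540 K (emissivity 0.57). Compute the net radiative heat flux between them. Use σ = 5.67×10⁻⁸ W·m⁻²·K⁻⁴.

q ≈ 1.08×10^5 W/m²

For two large parallel gray plates, q = σ(T₁⁴ − T₂⁴) / (1/ε₁ + 1/ε₂ − 1).
1/ε₁ + 1/ε₂ − 1 = 1/0.60 + 1/0.57 − 1 = 2.421.
T₁⁴ − T₂⁴ = 4.71×10^12 − 8.50×10^10 = 4.62×10^12 K⁴.
q = 5.67×10⁻⁸ × 4.62×10^12 / 2.421 = 1.08×10^5 W/m².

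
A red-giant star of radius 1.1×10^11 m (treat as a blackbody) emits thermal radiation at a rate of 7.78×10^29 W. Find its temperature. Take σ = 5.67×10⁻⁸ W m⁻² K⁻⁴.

T ≈ 3080 K

A = 4πr² = 4π × (1.1×10^11)² = 1.52×10^23 m².
From P = σAT⁴, T = (P / σA)^(1/4) = (7.78×10^29 / (5.67×10⁻⁸ × 1.52×10^23))^(1/4).
T = (9.02×10^13)^(1/4) = 3080 K.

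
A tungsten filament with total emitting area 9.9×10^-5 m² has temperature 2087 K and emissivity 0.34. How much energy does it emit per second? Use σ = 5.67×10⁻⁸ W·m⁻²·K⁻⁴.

P ≈ 36.2 W

P = εσAT⁴ = 0.34 × 5.67×10⁻⁸ × 9.90×10^-5 × (2087)⁴ = 0.34 × 5.67×10⁻⁸ × 9.90×10^-5 × 1.90×10^13.
P = 36.2 W.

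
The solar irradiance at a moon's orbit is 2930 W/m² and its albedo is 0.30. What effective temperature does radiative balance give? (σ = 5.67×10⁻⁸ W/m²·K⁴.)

T ≈ 308 K

Power absorbed = (1−a)S·πR²; power emitted = 4πR²σT⁴. Equating and cancelling πR²:
T = ((1−a)S / 4σ)^(1/4) = (2050 / (4 × 5.67×10⁻⁸))^(1/4) = (9.04×10^9)^(1/4).
T = 308 K.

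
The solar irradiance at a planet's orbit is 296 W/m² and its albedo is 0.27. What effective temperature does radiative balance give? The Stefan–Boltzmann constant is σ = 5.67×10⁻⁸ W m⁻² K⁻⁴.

Power absorbed = (1−a)S·πR²; power emitted = 4πR²σT⁴. Equating and cancelling πR²:
T = ((1−a)S / 4σ)^(1/4) = (216 / (4 × 5.67×10⁻⁸))^(1/4) = (9.53×10^8)^(1/4).
T = 176 K.

T ≈ 176 K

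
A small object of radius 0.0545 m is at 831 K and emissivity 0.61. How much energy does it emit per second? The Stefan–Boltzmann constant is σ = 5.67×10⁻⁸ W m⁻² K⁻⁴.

A = 4πr² = 4π × (0.0545)² = 0.0373 m².
Stefan–Boltzmann: P = εσAT⁴ = 0.61 × 5.67×10⁻⁸ × 0.0373 × (831)⁴ = 0.61 × 5.67×10⁻⁸ × 0.0373 × 4.77×10^11.
P = 616 W.

P ≈ 616 W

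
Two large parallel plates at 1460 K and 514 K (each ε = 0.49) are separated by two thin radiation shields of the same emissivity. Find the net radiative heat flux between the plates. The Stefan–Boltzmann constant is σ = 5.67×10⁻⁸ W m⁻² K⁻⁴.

Each of the 3 gaps contributes resistance (2/ε − 1) = 2/0.49 − 1 = 3.082; total = 9.245.
q = σ(T₁⁴ − T₂⁴) / 9.245 = 5.67×10⁻⁸ × 4.47×10^12 / 9.245 = 27400 W/m².

q ≈ 27400 W/m²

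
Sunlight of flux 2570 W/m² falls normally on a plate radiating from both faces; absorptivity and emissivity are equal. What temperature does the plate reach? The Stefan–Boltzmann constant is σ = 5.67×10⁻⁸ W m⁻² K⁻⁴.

Absorbed flux αS = emitted flux 2εσT⁴ per unit area; with α = ε this gives T = (S/2σ)^(1/4).
T = (2570 / (2 × 5.67×10⁻⁸))^(1/4) = (2.27×10^10)^(1/4).
T = 388 K.

T ≈ 388 K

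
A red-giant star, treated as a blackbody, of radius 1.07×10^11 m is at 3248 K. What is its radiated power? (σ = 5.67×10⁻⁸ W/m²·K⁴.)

P ≈ 9.08×10^29 W

A = 4πr² = 4π × (1.07×10^11)² = 1.44×10^23 m².
P = σAT⁴ = 5.67×10⁻⁸ × 1.44×10^23 × (3248)⁴ = 5.67×10⁻⁸ × 1.44×10^23 × 1.11×10^14.
P = 9.08×10^29 W.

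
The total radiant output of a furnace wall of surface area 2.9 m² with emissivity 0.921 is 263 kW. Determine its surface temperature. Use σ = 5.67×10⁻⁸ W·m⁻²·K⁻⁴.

From P = εσAT⁴, T = (P / εσA)^(1/4) = (2.63×10^5 / (0.921 × 5.67×10⁻⁸ × 2.90))^(1/4).
T = (1.74×10^12)^(1/4) = 1150 K.

T ≈ 1150 K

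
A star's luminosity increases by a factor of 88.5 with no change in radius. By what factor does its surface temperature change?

factor ≈ 3.07

P ∝ T⁴ ⇒ T ∝ P^(1/4), so T scales by (88.5)^(1/4) = 3.07.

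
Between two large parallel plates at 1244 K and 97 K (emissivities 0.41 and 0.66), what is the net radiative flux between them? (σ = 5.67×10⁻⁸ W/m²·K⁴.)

For two large parallel gray plates, q = σ(T₁⁴ − T₂⁴) / (1/ε₁ + 1/ε₂ − 1).
1/ε₁ + 1/ε₂ − 1 = 1/0.41 + 1/0.66 − 1 = 2.954.
T₁⁴ − T₂⁴ = 2.39×10^12 − 8.85×10^7 = 2.39×10^12 K⁴.
q = 5.67×10⁻⁸ × 2.39×10^12 / 2.954 = 46000 W/m².

q ≈ 46000 W/m²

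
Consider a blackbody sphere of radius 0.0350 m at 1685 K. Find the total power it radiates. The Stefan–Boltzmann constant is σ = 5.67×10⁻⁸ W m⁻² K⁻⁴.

P ≈ 7040 W

A = 4πr² = 4π × (0.0350)² = 0.0154 m².
P = σAT⁴ = 5.67×10⁻⁸ × 0.0154 × (1685)⁴ = 5.67×10⁻⁸ × 0.0154 × 8.06×10^12.
P = 7040 W.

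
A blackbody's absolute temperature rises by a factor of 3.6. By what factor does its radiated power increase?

P ∝ T⁴, so the power scales as (3.6)⁴ = 168.

factor ≈ 168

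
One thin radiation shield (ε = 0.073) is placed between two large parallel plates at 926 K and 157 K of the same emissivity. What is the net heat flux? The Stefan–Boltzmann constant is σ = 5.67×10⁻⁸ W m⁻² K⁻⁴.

q ≈ 789 W/m²

Each of the 2 gaps contributes resistance (2/ε − 1) = 2/0.073 − 1 = 26.40; total = 52.79.
q = σ(T₁⁴ − T₂⁴) / 52.79 = 5.67×10⁻⁸ × 7.35×10^11 / 52.79 = 789 W/m².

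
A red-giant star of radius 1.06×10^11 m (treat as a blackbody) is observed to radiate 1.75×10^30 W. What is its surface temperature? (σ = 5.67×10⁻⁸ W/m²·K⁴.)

A = 4πr² = 4π × (1.06×10^11)² = 1.41×10^23 m².
From P = σAT⁴, T = (P / σA)^(1/4) = (1.75×10^30 / (5.67×10⁻⁸ × 1.41×10^23))^(1/4).
T = (2.19×10^14)^(1/4) = 3850 K.

T ≈ 3850 K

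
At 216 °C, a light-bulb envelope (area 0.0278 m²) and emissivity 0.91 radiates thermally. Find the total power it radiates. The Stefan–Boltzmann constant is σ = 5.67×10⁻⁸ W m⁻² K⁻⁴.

216 °C = 489 K.
P = εσAT⁴ = 0.91 × 5.67×10⁻⁸ × 0.0278 × (489)⁴ = 0.91 × 5.67×10⁻⁸ × 0.0278 × 5.72×10^10.
P = 82.0 W.

P ≈ 82.0 W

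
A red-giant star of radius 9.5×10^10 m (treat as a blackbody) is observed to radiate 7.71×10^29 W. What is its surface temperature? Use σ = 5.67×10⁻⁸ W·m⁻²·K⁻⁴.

A = 4πr² = 4π × (9.5×10^10)² = 1.13×10^23 m².
From P = σAT⁴, T = (P / σA)^(1/4) = (7.71×10^29 / (5.67×10⁻⁸ × 1.13×10^23))^(1/4).
T = (1.20×10^14)^(1/4) = 3310 K.

T ≈ 3310 K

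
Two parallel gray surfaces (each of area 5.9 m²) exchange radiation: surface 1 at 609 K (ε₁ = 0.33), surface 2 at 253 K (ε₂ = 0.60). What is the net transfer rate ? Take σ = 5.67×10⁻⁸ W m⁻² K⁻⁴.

Q ≈ 12100 W

For two large parallel gray plates, q = σ(T₁⁴ − T₂⁴) / (1/ε₁ + 1/ε₂ − 1).
1/ε₁ + 1/ε₂ − 1 = 1/0.33 + 1/0.60 − 1 = 3.697.
T₁⁴ − T₂⁴ = 1.38×10^11 − 4.10×10^9 = 1.33×10^11 K⁴.
q = 5.67×10⁻⁸ × 1.33×10^11 / 3.697 = 2050 W/m².
Q = q·A = 2050 × 5.9 = 12100 W.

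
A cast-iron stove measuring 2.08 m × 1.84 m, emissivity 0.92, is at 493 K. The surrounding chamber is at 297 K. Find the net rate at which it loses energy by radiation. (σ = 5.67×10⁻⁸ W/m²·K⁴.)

A = 2.08 × 1.84 = 3.83 m².
Q = εσA(T⁴ − T_s⁴). T⁴ − T_s⁴ = (493)⁴ − (297)⁴ = 5.91×10^10 − 7.78×10^9 = 5.13×10^10 K⁴.
Q = 0.92 × 5.67×10⁻⁸ × 3.83 × 5.13×10^10 = 10200 W.

Q ≈ 10200 W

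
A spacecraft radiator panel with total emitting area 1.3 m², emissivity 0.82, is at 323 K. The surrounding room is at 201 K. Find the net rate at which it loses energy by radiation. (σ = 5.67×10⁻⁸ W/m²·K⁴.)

Q ≈ 559 W

Q = εσA(T⁴ − T_s⁴). T⁴ − T_s⁴ = (323)⁴ − (201)⁴ = 1.09×10^10 − 1.63×10^9 = 9.25×10^9 K⁴.
Q = 0.82 × 5.67×10⁻⁸ × 1.30 × 9.25×10^9 = 559 W.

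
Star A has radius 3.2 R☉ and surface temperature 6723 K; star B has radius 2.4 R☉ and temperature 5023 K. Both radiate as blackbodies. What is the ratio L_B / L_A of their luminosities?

L = 4πR²σT⁴ ∝ R²T⁴, so L_B/L_A = (2.4/3.2)² × (5023/6723)⁴ = 0.562 × 0.312 = 0.175.

L_B/L_A ≈ 0.175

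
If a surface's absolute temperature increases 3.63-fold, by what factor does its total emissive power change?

P ∝ T⁴, so the power scales as (3.63)⁴ = 174.

factor ≈ 174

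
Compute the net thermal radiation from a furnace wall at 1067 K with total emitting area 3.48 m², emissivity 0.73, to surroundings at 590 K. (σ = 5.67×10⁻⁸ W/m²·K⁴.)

Q = εσA(T⁴ − T_s⁴). T⁴ − T_s⁴ = (1067)⁴ − (590)⁴ = 1.30×10^12 − 1.21×10^11 = 1.17×10^12 K⁴.
Q = 0.73 × 5.67×10⁻⁸ × 3.48 × 1.17×10^12 = 1.69×10^5 W.

Q ≈ 1.69×10^5 W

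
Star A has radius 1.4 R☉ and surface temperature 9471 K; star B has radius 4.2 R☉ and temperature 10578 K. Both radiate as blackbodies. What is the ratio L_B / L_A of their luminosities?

L = 4πR²σT⁴ ∝ R²T⁴, so L_B/L_A = (4.2/1.4)² × (10578/9471)⁴ = 9.00 × 1.56 = 14.0.

L_B/L_A ≈ 14.0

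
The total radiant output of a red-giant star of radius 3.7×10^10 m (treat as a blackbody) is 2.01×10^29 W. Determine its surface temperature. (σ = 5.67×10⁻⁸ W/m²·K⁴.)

T ≈ 3790 K

A = 4πr² = 4π × (3.7×10^10)² = 1.72×10^22 m².
From P = σAT⁴, T = (P / σA)^(1/4) = (2.01×10^29 / (5.67×10⁻⁸ × 1.72×10^22))^(1/4).
T = (2.06×10^14)^(1/4) = 3790 K.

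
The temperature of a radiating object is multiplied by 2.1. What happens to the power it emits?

factor ≈ 19.4

P ∝ T⁴, so the power scales as (2.1)⁴ = 19.4.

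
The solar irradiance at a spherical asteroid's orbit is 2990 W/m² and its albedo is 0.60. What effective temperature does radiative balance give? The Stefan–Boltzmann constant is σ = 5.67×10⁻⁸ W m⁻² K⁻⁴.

Power absorbed = (1−a)S·πR²; power emitted = 4πR²σT⁴. Equating and cancelling πR²:
T = ((1−a)S / 4σ)^(1/4) = (1200 / (4 × 5.67×10⁻⁸))^(1/4) = (5.27×10^9)^(1/4).
T = 269 K.

T ≈ 269 K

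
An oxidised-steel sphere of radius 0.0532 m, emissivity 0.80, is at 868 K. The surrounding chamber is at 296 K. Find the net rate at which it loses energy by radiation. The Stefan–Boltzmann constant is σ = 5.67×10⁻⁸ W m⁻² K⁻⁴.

A = 4πr² = 4π × (0.0532)² = 0.0356 m².
Q = εσA(T⁴ − T_s⁴). T⁴ − T_s⁴ = (868)⁴ − (296)⁴ = 5.68×10^11 − 7.68×10^9 = 5.60×10^11 K⁴.
Q = 0.80 × 5.67×10⁻⁸ × 0.0356 × 5.60×10^11 = 903 W.

Q ≈ 903 W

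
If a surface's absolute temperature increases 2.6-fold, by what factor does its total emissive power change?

P ∝ T⁴, so the power scales as (2.6)⁴ = 45.7.

factor ≈ 45.7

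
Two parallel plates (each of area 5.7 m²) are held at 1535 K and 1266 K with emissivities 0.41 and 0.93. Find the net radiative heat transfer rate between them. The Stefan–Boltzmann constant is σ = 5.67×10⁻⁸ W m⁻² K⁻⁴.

For two large parallel gray plates, q = σ(T₁⁴ − T₂⁴) / (1/ε₁ + 1/ε₂ − 1).
1/ε₁ + 1/ε₂ − 1 = 1/0.41 + 1/0.93 − 1 = 2.514.
T₁⁴ − T₂⁴ = 5.55×10^12 − 2.57×10^12 = 2.98×10^12 K⁴.
q = 5.67×10⁻⁸ × 2.98×10^12 / 2.514 = 67300 W/m².
Q = q·A = 67300 × 5.7 = 3.83×10^5 W.

Q ≈ 3.83×10^5 W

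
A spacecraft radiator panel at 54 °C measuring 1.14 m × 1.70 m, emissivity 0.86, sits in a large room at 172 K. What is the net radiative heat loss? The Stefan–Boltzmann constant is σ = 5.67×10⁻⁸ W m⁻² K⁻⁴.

Q ≈ 998 W

A = 1.14 × 1.70 = 1.94 m².
Convert: 54 °C = 327 K.
Q = εσA(T⁴ − T_s⁴). T⁴ − T_s⁴ = (327)⁴ − (172)⁴ = 1.14×10^10 − 8.75×10^8 = 1.06×10^10 K⁴.
Q = 0.86 × 5.67×10⁻⁸ × 1.94 × 1.06×10^10 = 998 W.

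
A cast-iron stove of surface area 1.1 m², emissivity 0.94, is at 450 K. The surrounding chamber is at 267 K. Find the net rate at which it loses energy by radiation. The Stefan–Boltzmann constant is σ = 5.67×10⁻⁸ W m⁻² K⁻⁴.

Q ≈ 2110 W

Q = εσA(T⁴ − T_s⁴). T⁴ − T_s⁴ = (450)⁴ − (267)⁴ = 4.10×10^10 − 5.08×10^9 = 3.59×10^10 K⁴.
Q = 0.94 × 5.67×10⁻⁸ × 1.10 × 3.59×10^10 = 2110 W.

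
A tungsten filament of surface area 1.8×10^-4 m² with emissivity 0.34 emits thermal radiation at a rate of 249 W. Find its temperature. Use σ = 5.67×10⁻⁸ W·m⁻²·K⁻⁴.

T ≈ 2910 K

From P = εσAT⁴, T = (P / εσA)^(1/4) = (249 / (0.34 × 5.67×10⁻⁸ × 1.80×10^-4))^(1/4).
T = (7.18×10^13)^(1/4) = 2910 K.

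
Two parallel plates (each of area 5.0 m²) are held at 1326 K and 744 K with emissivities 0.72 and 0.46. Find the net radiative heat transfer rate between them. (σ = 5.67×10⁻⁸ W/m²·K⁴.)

For two large parallel gray plates, q = σ(T₁⁴ − T₂⁴) / (1/ε₁ + 1/ε₂ − 1).
1/ε₁ + 1/ε₂ − 1 = 1/0.72 + 1/0.46 − 1 = 2.563.
T₁⁴ − T₂⁴ = 3.09×10^12 − 3.06×10^11 = 2.79×10^12 K⁴.
q = 5.67×10⁻⁸ × 2.79×10^12 / 2.563 = 61600 W/m².
Q = q·A = 61600 × 5.0 = 3.08×10^5 W.

Q ≈ 3.08×10^5 W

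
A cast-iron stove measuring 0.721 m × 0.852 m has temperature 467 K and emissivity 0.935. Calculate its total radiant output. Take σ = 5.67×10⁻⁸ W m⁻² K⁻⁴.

A = 0.721 × 0.852 = 0.614 m².
P = εσAT⁴ = 0.935 × 5.67×10⁻⁸ × 0.614 × (467)⁴ = 0.935 × 5.67×10⁻⁸ × 0.614 × 4.76×10^10.
P = 1550 W.

P ≈ 1550 W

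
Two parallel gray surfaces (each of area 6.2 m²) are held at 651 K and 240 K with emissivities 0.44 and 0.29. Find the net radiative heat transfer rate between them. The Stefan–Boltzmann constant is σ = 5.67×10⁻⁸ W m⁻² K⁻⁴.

For two large parallel gray plates, q = σ(T₁⁴ − T₂⁴) / (1/ε₁ + 1/ε₂ − 1).
1/ε₁ + 1/ε₂ − 1 = 1/0.44 + 1/0.29 − 1 = 4.721.
T₁⁴ − T₂⁴ = 1.80×10^11 − 3.32×10^9 = 1.76×10^11 K⁴.
q = 5.67×10⁻⁸ × 1.76×10^11 / 4.721 = 2120 W/m².
Q = q·A = 2120 × 6.2 = 13100 W.

Q ≈ 13100 W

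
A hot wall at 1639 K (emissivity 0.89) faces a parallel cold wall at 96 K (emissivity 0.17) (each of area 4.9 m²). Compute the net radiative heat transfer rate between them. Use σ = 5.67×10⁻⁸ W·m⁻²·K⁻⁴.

For two large parallel gray plates, q = σ(T₁⁴ − T₂⁴) / (1/ε₁ + 1/ε₂ − 1).
1/ε₁ + 1/ε₂ − 1 = 1/0.89 + 1/0.17 − 1 = 6.006.
T₁⁴ − T₂⁴ = 7.22×10^12 − 8.49×10^7 = 7.22×10^12 K⁴.
q = 5.67×10⁻⁸ × 7.22×10^12 / 6.006 = 68100 W/m².
Q = q·A = 68100 × 4.9 = 3.34×10^5 W.

Q ≈ 3.34×10^5 W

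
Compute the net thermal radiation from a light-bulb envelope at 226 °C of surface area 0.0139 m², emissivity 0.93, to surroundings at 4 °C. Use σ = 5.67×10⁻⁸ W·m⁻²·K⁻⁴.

Convert: 226 °C = 499 K; 4 °C = 277 K.
Q = εσA(T⁴ − T_s⁴). T⁴ − T_s⁴ = (499)⁴ − (277)⁴ = 6.20×10^10 − 5.89×10^9 = 5.61×10^10 K⁴.
Q = 0.93 × 5.67×10⁻⁸ × 0.0139 × 5.61×10^10 = 41.1 W.

Q ≈ 41.1 W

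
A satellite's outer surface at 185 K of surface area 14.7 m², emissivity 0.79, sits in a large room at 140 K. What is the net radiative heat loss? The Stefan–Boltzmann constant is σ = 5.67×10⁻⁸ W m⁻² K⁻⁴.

Q ≈ 518 W

Q = εσA(T⁴ − T_s⁴). T⁴ − T_s⁴ = (185)⁴ − (140)⁴ = 1.17×10^9 − 3.84×10^8 = 7.87×10^8 K⁴.
Q = 0.79 × 5.67×10⁻⁸ × 14.7 × 7.87×10^8 = 518 W.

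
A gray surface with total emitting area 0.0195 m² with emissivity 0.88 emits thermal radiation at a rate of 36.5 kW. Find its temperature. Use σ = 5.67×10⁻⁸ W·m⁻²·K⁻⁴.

T ≈ 2470 K

From P = εσAT⁴, T = (P / εσA)^(1/4) = (36500 / (0.88 × 5.67×10⁻⁸ × 0.0195))^(1/4).
T = (3.75×10^13)^(1/4) = 2470 K.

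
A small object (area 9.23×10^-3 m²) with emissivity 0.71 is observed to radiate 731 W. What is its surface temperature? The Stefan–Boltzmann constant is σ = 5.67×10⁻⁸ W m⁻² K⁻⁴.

From P = εσAT⁴, T = (P / εσA)^(1/4) = (731 / (0.71 × 5.67×10⁻⁸ × 9.23×10^-3))^(1/4).
T = (1.97×10^12)^(1/4) = 1180 K.

T ≈ 1180 K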